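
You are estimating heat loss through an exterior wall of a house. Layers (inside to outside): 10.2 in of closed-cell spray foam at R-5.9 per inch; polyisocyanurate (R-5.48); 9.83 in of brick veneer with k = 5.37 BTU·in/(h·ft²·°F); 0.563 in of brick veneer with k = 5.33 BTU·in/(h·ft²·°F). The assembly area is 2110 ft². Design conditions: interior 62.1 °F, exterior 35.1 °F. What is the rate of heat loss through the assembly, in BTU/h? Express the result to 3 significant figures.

843 BTU/h

10.2 × 5.9 = 60.18
9.83/5.37 = 1.831
0.563/5.33 = 0.1056
R_total = 60.18 + 5.48 + 1.831 + 0.1056 = 67.6 ft²·°F·h/BTU
Q = A·ΔT/R = 2110 × (62.1 − 35.1) / 67.6 = 842.8 BTU/h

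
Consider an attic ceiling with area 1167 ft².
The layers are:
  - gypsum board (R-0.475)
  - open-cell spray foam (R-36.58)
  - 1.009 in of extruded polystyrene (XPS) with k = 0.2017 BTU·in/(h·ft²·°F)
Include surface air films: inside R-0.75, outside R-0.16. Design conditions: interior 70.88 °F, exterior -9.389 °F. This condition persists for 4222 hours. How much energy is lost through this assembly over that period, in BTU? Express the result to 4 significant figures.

1.009/0.2017 = 5.0025
R_total = 0.75 + 0.475 + 36.58 + 5.0025 + 0.16 = 42.967 ft²·°F·h/BTU
Q = 1167 × (70.88 − (-9.389)) / 42.967 = 2180.1 BTU/h
E = 2180.1 × 4222 = 9204400 BTU

9204000 BTU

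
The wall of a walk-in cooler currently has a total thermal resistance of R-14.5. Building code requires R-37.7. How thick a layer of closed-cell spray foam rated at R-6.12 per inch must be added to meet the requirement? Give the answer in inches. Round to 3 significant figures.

3.79 in

ΔR = 37.7 − 14.5 = 23.2 ft²·°F·h/BTU
L = ΔR / (R/in) = 23.2/6.12 = 3.791 in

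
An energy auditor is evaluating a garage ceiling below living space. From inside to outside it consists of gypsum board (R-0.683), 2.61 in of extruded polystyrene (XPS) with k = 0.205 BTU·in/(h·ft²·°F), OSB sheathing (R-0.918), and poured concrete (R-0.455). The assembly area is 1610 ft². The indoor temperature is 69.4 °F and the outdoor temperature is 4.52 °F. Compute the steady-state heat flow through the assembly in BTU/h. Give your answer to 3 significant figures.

7060 BTU/h

2.61/0.205 = 12.73
R_total = 0.683 + 12.73 + 0.918 + 0.455 = 14.79 ft²·°F·h/BTU
Q = A·ΔT/R = 1610 × (69.4 − 4.52) / 14.79 = 7064 BTU/h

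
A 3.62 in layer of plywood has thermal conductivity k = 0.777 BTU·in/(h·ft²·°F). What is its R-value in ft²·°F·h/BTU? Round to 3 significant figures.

R = L/k = 3.62/0.777 = 4.659 ft²·°F·h/BTU

4.66 ft²·°F·h/BTU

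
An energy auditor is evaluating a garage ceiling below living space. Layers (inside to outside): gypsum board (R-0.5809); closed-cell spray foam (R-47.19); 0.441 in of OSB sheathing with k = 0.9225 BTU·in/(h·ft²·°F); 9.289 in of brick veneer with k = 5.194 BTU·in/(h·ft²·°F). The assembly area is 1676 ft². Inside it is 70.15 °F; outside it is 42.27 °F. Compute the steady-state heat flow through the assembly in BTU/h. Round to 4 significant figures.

933.8 BTU/h

0.441/0.9225 = 0.47805
9.289/5.194 = 1.7884
R_total = 0.5809 + 47.19 + 0.47805 + 1.7884 = 50.037 ft²·°F·h/BTU
Q = A·ΔT/R = 1676 × (70.15 − 42.27) / 50.037 = 933.84 BTU/h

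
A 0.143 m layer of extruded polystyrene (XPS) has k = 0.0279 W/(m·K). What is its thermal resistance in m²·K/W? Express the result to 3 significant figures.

5.13 m²·K/W

R = L/k = 0.143/0.0279 = 5.125 m²·K/W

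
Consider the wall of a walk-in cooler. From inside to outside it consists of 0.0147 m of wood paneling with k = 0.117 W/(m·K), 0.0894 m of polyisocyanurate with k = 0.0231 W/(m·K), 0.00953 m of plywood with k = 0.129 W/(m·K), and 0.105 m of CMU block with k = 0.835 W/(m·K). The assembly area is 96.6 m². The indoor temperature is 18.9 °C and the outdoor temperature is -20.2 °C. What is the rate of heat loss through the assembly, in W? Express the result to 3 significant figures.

900 W

0.0147/0.117 = 0.1256
0.0894/0.0231 = 3.87
0.00953/0.129 = 0.07388
0.105/0.835 = 0.1257
R_total = 0.1256 + 3.87 + 0.07388 + 0.1257 = 4.195 m²·K/W
Q = A·ΔT/R = 96.6 × (18.9 − (-20.2)) / 4.195 = 900.3 W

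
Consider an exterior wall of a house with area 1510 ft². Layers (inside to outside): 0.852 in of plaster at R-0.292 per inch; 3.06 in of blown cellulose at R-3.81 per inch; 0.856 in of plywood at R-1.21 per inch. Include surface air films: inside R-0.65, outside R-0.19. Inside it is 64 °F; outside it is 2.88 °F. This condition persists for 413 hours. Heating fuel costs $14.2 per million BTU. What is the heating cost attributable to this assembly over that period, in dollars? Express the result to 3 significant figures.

39.3 dollars

0.852 × 0.292 = 0.2488
3.06 × 3.81 = 11.66
0.856 × 1.21 = 1.036
R_total = 0.65 + 0.2488 + 11.66 + 1.036 + 0.19 = 13.78 ft²·°F·h/BTU
Q = 1510 × (64 − 2.88) / 13.78 = 6696 BTU/h
E = 6696 × 413 = 2765000 BTU
Cost = 2765000/10⁶ × 14.2 = $39.27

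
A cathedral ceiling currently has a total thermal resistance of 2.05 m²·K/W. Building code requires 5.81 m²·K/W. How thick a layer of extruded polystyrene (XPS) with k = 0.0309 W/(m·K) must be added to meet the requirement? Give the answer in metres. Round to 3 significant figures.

0.116 m

ΔR = 5.81 − 2.05 = 3.76 m²·K/W
L = ΔR × k = 3.76 × 0.0309 = 0.1162 m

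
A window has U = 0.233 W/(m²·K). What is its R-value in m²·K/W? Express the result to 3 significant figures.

R = 1/U = 1/0.233 = 4.292

4.29 m²·K/W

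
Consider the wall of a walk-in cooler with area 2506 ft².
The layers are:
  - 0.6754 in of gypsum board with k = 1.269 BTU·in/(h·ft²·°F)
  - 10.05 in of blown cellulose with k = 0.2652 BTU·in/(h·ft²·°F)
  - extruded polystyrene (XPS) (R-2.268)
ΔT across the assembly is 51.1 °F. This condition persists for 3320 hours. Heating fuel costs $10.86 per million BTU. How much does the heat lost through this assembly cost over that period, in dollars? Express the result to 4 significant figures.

113.5 dollars

0.6754/1.269 = 0.53223
10.05/0.2652 = 37.896
R_total = 0.53223 + 37.896 + 2.268 = 40.696 ft²·°F·h/BTU
Q = 2506 × 51.1 / 40.696 = 3146.7 BTU/h
E = 3146.7 × 3320 = 10447000 BTU
Cost = 10447000/10⁶ × 10.86 = $113.45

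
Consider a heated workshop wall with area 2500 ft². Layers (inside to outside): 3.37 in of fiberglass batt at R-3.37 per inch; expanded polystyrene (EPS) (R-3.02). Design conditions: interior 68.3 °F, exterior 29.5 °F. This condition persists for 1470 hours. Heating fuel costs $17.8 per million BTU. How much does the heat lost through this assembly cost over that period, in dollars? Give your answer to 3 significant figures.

177 dollars

3.37 × 3.37 = 11.36
R_total = 11.36 + 3.02 = 14.38 ft²·°F·h/BTU
Q = 2500 × (68.3 − 29.5) / 14.38 = 6747 BTU/h
E = 6747 × 1470 = 9918000 BTU
Cost = 9918000/10⁶ × 17.8 = $176.5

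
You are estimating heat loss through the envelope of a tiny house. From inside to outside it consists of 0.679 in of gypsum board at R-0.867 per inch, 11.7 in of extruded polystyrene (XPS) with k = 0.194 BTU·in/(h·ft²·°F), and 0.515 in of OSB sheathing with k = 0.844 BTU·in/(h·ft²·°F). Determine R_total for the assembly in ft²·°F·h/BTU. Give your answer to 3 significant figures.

61.5 ft²·°F·h/BTU

0.679 × 0.867 = 0.5887
11.7/0.194 = 60.31
0.515/0.844 = 0.6102
R_total = 0.5887 + 60.31 + 0.6102 = 61.51 ft²·°F·h/BTU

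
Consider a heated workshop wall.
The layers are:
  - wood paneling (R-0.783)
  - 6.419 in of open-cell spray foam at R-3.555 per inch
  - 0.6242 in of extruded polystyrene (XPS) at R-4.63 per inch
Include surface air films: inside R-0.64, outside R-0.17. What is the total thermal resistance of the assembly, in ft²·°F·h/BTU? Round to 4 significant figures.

6.419 × 3.555 = 22.82
0.6242 × 4.63 = 2.89
R_total = 0.64 + 0.783 + 22.82 + 2.89 + 0.17 = 27.303 ft²·°F·h/BTU

27.30 ft²·°F·h/BTU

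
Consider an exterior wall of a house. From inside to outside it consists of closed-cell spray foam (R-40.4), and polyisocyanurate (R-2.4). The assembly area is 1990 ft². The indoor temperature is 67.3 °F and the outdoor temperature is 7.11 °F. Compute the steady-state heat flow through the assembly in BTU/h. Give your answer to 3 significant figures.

2800 BTU/h

R_total = 40.4 + 2.4 = 42.8 ft²·°F·h/BTU
Q = A·ΔT/R = 1990 × (67.3 − 7.11) / 42.8 = 2799 BTU/h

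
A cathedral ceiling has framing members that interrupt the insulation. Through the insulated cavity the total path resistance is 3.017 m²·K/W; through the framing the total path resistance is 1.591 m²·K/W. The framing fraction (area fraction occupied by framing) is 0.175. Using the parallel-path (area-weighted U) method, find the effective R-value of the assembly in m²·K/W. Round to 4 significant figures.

U_eff = 0.825/3.017 + 0.175/1.591 = 0.27345 + 0.10999 = 0.38344
R_eff = 1/U_eff = 2.6079 m²·K/W

2.608 m²·K/W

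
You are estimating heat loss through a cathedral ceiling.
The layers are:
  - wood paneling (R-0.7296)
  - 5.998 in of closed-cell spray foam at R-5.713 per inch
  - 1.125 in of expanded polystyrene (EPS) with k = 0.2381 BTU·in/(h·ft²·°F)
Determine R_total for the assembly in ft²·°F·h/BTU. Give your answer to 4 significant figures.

5.998 × 5.713 = 34.267
1.125/0.2381 = 4.7249
R_total = 0.7296 + 34.267 + 4.7249 = 39.721 ft²·°F·h/BTU

39.72 ft²·°F·h/BTU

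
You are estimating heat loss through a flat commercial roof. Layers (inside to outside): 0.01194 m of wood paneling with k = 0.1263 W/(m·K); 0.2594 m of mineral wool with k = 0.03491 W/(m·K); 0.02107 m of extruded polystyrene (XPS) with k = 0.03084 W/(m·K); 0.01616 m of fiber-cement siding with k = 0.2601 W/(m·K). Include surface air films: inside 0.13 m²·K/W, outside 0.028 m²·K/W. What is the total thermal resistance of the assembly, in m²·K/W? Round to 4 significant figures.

8.428 m²·K/W

0.01194/0.1263 = 0.094537
0.2594/0.03491 = 7.4305
0.02107/0.03084 = 0.6832
0.01616/0.2601 = 0.06213
R_total = 0.13 + 0.094537 + 7.4305 + 0.6832 + 0.06213 + 0.028 = 8.4284 m²·K/W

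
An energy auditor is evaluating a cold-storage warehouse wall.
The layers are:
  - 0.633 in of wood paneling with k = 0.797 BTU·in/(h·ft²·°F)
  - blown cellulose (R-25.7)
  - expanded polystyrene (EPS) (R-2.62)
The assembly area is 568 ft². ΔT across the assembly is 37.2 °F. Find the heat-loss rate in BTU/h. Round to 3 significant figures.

726 BTU/h

0.633/0.797 = 0.7942
R_total = 0.7942 + 25.7 + 2.62 = 29.11 ft²·°F·h/BTU
Q = A·ΔT/R = 568 × 37.2 / 29.11 = 725.7 BTU/h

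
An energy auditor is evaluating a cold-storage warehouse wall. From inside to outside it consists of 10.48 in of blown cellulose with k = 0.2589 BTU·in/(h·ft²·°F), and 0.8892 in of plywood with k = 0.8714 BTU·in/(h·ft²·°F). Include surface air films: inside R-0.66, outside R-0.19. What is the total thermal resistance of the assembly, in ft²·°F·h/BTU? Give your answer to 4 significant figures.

10.48/0.2589 = 40.479
0.8892/0.8714 = 1.0204
R_total = 0.66 + 40.479 + 1.0204 + 0.19 = 42.349 ft²·°F·h/BTU

42.35 ft²·°F·h/BTU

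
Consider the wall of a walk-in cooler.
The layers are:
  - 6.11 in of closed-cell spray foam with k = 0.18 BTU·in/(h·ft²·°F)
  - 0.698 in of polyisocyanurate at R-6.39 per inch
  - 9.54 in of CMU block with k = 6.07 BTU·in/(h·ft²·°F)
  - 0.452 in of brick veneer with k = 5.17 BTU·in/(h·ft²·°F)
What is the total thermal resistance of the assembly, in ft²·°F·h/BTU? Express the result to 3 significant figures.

40.1 ft²·°F·h/BTU

6.11/0.18 = 33.94
0.698 × 6.39 = 4.46
9.54/6.07 = 1.572
0.452/5.17 = 0.08743
R_total = 33.94 + 4.46 + 1.572 + 0.08743 = 40.06 ft²·°F·h/BTU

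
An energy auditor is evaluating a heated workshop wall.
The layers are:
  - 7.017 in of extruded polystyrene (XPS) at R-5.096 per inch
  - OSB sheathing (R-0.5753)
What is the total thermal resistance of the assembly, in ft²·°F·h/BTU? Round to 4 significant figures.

36.33 ft²·°F·h/BTU

7.017 × 5.096 = 35.759
R_total = 35.759 + 0.5753 = 36.334 ft²·°F·h/BTU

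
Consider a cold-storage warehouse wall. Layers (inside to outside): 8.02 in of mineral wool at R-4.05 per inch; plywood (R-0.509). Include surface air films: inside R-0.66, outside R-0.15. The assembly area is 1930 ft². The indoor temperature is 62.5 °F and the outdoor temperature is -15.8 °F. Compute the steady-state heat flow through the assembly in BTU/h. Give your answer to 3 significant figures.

4470 BTU/h

8.02 × 4.05 = 32.48
R_total = 0.66 + 32.48 + 0.509 + 0.15 = 33.8 ft²·°F·h/BTU
Q = A·ΔT/R = 1930 × (62.5 − (-15.8)) / 33.8 = 4471 BTU/h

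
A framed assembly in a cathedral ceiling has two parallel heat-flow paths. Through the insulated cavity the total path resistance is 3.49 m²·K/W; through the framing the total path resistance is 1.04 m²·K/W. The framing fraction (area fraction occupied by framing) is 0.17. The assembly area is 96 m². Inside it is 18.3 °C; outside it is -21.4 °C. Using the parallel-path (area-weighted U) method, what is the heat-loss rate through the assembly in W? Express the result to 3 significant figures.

1530 W

U_eff = 0.83/3.49 + 0.17/1.04 = 0.2378 + 0.1635 = 0.4013
R_eff = 1/U_eff = 2.492 m²·K/W
Q = 96 × (18.3 − (-21.4)) / 2.492 = 1529 W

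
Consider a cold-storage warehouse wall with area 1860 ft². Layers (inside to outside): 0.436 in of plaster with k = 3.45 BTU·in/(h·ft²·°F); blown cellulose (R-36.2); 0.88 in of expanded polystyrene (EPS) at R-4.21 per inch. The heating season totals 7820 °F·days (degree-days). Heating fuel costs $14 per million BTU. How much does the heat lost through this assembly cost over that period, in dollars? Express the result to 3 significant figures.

0.436/3.45 = 0.1264
0.88 × 4.21 = 3.705
R_total = 0.1264 + 36.2 + 3.705 = 40.03 ft²·°F·h/BTU
E = A × HDD × 24 / R = 1860 × 7820 × 24 / 40.03 = 8720000 BTU
Cost = 8720000/10⁶ × 14 = $122.1

122 dollars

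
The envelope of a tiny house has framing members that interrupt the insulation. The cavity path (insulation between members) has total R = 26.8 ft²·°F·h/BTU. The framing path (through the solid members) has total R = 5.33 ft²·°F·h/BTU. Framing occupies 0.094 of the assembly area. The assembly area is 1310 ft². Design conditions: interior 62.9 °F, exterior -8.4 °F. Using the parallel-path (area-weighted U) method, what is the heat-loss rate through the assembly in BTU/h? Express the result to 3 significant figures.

U_eff = 0.906/26.8 + 0.094/5.33 = 0.03381 + 0.01764 = 0.05144
R_eff = 1/U_eff = 19.44 ft²·°F·h/BTU
Q = 1310 × (62.9 − (-8.4)) / 19.44 = 4805 BTU/h

4800 BTU/h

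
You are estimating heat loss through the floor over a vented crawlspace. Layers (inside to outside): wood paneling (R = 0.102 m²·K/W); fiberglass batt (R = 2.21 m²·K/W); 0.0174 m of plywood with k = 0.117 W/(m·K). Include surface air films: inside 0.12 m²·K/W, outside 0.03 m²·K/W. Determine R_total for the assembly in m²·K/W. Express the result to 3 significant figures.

2.61 m²·K/W

0.0174/0.117 = 0.1487
R_total = 0.12 + 0.102 + 2.21 + 0.1487 + 0.03 = 2.611 m²·K/W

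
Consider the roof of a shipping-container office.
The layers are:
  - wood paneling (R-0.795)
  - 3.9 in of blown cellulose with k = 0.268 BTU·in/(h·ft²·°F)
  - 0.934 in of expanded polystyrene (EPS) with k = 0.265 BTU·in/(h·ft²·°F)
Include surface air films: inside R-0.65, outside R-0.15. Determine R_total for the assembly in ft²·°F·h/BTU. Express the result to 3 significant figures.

3.9/0.268 = 14.55
0.934/0.265 = 3.525
R_total = 0.65 + 0.795 + 14.55 + 3.525 + 0.15 = 19.67 ft²·°F·h/BTU

19.7 ft²·°F·h/BTU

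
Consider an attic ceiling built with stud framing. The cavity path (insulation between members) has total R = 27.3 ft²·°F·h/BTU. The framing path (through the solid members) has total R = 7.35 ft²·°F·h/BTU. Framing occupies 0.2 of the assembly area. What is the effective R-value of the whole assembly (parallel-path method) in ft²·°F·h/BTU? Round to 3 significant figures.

17.7 ft²·°F·h/BTU

U_eff = 0.8/27.3 + 0.2/7.35 = 0.0293 + 0.02721 = 0.05651
R_eff = 1/U_eff = 17.69 ft²·°F·h/BTU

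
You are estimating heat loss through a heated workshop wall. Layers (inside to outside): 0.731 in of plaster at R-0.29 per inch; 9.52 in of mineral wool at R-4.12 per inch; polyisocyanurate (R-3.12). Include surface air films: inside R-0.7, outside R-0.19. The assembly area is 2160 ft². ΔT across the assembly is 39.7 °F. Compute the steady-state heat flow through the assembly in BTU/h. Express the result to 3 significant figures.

1970 BTU/h

0.731 × 0.29 = 0.212
9.52 × 4.12 = 39.22
R_total = 0.7 + 0.212 + 39.22 + 3.12 + 0.19 = 43.44 ft²·°F·h/BTU
Q = A·ΔT/R = 2160 × 39.7 / 43.44 = 1974 BTU/h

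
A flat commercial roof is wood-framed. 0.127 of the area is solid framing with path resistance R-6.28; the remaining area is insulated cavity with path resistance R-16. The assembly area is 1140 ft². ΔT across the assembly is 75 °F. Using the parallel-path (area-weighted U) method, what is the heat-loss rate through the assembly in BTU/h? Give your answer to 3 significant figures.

6390 BTU/h

U_eff = 0.873/16 + 0.127/6.28 = 0.05456 + 0.02022 = 0.07479
R_eff = 1/U_eff = 13.37 ft²·°F·h/BTU
Q = 1140 × 75 / 13.37 = 6394 BTU/h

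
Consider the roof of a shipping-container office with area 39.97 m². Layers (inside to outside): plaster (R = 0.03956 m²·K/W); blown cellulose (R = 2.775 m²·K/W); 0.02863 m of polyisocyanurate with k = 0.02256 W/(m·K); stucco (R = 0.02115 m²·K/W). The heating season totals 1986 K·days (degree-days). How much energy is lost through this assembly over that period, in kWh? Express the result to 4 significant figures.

464.1 kWh

0.02863/0.02256 = 1.2691
R_total = 0.03956 + 2.775 + 1.2691 + 0.02115 = 4.1048 m²·K/W
E = A × HDD × 24 / R / 1000 = 39.97 × 1986 × 24 / 4.1048 / 1000 = 464.13 kWh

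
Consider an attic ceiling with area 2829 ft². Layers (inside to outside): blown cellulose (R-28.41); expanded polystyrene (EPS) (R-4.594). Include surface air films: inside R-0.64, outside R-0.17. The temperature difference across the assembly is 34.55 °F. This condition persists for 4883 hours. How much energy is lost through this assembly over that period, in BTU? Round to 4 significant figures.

14110000 BTU

R_total = 0.64 + 28.41 + 4.594 + 0.17 = 33.814 ft²·°F·h/BTU
Q = 2829 × 34.55 / 33.814 = 2890.6 BTU/h
E = 2890.6 × 4883 = 14115000 BTU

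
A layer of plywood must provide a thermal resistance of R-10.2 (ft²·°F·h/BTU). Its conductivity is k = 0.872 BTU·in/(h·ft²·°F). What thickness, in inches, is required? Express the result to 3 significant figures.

8.89 in

L = R × k = 10.2 × 0.872 = 8.894 in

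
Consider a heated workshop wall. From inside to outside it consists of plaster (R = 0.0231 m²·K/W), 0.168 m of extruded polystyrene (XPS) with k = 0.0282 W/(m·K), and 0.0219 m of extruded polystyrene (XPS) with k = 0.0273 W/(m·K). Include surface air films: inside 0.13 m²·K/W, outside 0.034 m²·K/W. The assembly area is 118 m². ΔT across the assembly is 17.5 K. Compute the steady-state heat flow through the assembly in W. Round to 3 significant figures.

0.168/0.0282 = 5.957
0.0219/0.0273 = 0.8022
R_total = 0.13 + 0.0231 + 5.957 + 0.8022 + 0.034 = 6.947 m²·K/W
Q = A·ΔT/R = 118 × 17.5 / 6.947 = 297.3 W

297 W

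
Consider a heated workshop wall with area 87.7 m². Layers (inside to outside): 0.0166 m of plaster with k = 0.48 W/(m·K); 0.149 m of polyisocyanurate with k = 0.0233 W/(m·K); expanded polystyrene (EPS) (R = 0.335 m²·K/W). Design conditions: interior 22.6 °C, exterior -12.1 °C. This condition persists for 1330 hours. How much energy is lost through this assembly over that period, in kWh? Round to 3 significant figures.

0.0166/0.48 = 0.03458
0.149/0.0233 = 6.395
R_total = 0.03458 + 6.395 + 0.335 = 6.764 m²·K/W
Q = 87.7 × (22.6 − (-12.1)) / 6.764 = 449.9 W
E = 449.9 W × 1330 h / 1000 = 598.3 kWh

598 kWh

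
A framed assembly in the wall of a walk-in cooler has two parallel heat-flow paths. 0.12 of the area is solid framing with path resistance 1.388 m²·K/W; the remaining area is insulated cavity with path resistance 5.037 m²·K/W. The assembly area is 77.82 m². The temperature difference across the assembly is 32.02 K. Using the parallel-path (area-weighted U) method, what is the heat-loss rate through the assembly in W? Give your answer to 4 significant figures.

U_eff = 0.88/5.037 + 0.12/1.388 = 0.17471 + 0.086455 = 0.26116
R_eff = 1/U_eff = 3.829 m²·K/W
Q = 77.82 × 32.02 / 3.829 = 650.76 W

650.8 W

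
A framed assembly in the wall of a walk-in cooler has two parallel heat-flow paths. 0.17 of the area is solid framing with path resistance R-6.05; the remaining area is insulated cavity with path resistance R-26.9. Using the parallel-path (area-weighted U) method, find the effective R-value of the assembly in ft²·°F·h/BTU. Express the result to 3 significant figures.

U_eff = 0.83/26.9 + 0.17/6.05 = 0.03086 + 0.0281 = 0.05895
R_eff = 1/U_eff = 16.96 ft²·°F·h/BTU

17.0 ft²·°F·h/BTU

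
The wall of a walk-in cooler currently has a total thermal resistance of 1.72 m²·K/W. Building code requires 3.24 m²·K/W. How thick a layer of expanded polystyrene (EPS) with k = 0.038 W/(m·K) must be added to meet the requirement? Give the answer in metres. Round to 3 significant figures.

ΔR = 3.24 − 1.72 = 1.52 m²·K/W
L = ΔR × k = 1.52 × 0.038 = 0.05776 m

0.0578 m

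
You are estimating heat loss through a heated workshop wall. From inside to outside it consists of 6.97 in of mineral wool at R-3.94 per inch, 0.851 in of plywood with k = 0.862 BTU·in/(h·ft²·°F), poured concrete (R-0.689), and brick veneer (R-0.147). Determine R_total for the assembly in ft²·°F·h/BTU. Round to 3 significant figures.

29.3 ft²·°F·h/BTU

6.97 × 3.94 = 27.46
0.851/0.862 = 0.9872
R_total = 27.46 + 0.9872 + 0.689 + 0.147 = 29.29 ft²·°F·h/BTU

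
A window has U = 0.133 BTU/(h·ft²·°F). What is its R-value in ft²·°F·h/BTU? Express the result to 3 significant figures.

7.52 ft²·°F·h/BTU

R = 1/U = 1/0.133 = 7.519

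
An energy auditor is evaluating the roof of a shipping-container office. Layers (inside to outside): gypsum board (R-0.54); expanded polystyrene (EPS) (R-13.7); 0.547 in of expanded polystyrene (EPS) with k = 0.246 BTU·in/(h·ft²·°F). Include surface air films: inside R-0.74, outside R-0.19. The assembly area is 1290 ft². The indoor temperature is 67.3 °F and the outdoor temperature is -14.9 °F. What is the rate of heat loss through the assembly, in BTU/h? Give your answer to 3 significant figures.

6100 BTU/h

0.547/0.246 = 2.224
R_total = 0.74 + 0.54 + 13.7 + 2.224 + 0.19 = 17.39 ft²·°F·h/BTU
Q = A·ΔT/R = 1290 × (67.3 − (-14.9)) / 17.39 = 6096 BTU/h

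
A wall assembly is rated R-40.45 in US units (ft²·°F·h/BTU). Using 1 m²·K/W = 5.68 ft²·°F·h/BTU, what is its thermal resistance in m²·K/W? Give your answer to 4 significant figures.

R_SI = 40.45/5.68 = 7.1215

7.121 m²·K/W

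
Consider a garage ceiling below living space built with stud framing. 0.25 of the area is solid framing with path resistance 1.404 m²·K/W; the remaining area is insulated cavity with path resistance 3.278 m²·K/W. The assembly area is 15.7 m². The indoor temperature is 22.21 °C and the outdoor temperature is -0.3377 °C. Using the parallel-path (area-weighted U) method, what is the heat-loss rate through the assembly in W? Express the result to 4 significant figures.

U_eff = 0.75/3.278 + 0.25/1.404 = 0.2288 + 0.17806 = 0.40686
R_eff = 1/U_eff = 2.4578 m²·K/W
Q = 15.7 × (22.21 − (-0.3377)) / 2.4578 = 144.03 W

144.0 W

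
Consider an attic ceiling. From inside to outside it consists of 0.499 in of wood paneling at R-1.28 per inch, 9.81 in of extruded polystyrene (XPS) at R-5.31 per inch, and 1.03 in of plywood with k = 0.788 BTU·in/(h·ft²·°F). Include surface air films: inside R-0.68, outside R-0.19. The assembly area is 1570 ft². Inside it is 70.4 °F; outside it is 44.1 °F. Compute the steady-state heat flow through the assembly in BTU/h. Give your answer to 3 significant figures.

752 BTU/h

0.499 × 1.28 = 0.6387
9.81 × 5.31 = 52.09
1.03/0.788 = 1.307
R_total = 0.68 + 0.6387 + 52.09 + 1.307 + 0.19 = 54.91 ft²·°F·h/BTU
Q = A·ΔT/R = 1570 × (70.4 − 44.1) / 54.91 = 752 BTU/h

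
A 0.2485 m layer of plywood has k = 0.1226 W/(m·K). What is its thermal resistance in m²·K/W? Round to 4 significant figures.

R = L/k = 0.2485/0.1226 = 2.0269 m²·K/W

2.027 m²·K/W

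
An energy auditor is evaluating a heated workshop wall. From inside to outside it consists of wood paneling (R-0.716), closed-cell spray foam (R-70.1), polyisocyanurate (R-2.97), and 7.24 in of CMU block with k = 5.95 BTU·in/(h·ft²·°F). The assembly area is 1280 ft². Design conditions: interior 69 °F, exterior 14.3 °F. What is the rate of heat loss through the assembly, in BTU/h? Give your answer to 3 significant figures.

7.24/5.95 = 1.217
R_total = 0.716 + 70.1 + 2.97 + 1.217 = 75 ft²·°F·h/BTU
Q = A·ΔT/R = 1280 × (69 − 14.3) / 75 = 933.5 BTU/h

934 BTU/h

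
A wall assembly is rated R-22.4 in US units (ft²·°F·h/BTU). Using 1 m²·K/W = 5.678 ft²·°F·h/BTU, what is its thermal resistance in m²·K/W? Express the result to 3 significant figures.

R_SI = 22.4/5.678 = 3.945

3.95 m²·K/W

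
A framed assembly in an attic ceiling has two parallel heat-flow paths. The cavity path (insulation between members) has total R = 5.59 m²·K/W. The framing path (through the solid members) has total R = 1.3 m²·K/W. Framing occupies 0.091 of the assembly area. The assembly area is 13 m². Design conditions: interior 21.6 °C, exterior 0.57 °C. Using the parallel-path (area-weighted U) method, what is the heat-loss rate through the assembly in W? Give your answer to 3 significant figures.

63.6 W

U_eff = 0.909/5.59 + 0.091/1.3 = 0.1626 + 0.07 = 0.2326
R_eff = 1/U_eff = 4.299 m²·K/W
Q = 13 × (21.6 − 0.57) / 4.299 = 63.59 W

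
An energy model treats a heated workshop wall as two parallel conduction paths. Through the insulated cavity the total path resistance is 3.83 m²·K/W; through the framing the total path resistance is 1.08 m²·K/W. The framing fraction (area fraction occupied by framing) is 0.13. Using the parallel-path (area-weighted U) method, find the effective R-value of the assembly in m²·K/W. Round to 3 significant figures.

U_eff = 0.87/3.83 + 0.13/1.08 = 0.2272 + 0.1204 = 0.3475
R_eff = 1/U_eff = 2.877 m²·K/W

2.88 m²·K/W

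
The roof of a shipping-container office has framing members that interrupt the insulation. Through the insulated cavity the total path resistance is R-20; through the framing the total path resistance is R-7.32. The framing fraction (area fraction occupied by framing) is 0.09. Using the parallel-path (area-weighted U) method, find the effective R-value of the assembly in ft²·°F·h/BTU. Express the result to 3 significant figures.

U_eff = 0.91/20 + 0.09/7.32 = 0.0455 + 0.0123 = 0.0578
R_eff = 1/U_eff = 17.3 ft²·°F·h/BTU

17.3 ft²·°F·h/BTU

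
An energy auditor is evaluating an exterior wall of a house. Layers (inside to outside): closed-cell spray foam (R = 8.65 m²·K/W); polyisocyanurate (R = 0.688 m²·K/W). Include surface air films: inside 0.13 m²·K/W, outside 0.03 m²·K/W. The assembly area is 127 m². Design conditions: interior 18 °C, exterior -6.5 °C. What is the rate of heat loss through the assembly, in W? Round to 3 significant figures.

328 W

R_total = 0.13 + 8.65 + 0.688 + 0.03 = 9.498 m²·K/W
Q = A·ΔT/R = 127 × (18 − (-6.5)) / 9.498 = 327.6 W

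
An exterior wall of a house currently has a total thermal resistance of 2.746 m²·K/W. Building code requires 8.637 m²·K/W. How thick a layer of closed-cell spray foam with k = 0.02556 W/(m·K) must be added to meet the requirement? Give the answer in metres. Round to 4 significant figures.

ΔR = 8.637 − 2.746 = 5.891 m²·K/W
L = ΔR × k = 5.891 × 0.02556 = 0.15057 m

0.1506 m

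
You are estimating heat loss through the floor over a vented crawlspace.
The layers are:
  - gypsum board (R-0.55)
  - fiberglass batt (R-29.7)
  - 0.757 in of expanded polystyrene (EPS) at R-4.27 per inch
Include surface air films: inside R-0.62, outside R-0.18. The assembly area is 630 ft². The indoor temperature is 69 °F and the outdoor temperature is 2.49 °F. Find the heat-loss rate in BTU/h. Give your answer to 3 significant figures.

0.757 × 4.27 = 3.232
R_total = 0.62 + 0.55 + 29.7 + 3.232 + 0.18 = 34.28 ft²·°F·h/BTU
Q = A·ΔT/R = 630 × (69 − 2.49) / 34.28 = 1222 BTU/h

1220 BTU/h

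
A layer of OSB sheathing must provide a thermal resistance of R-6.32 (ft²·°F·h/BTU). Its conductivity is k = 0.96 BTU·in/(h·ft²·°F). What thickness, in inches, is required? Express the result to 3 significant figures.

L = R × k = 6.32 × 0.96 = 6.067 in

6.07 in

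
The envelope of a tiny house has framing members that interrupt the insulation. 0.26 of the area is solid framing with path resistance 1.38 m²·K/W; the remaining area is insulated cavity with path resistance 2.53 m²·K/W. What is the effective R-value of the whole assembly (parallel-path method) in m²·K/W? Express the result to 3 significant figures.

U_eff = 0.74/2.53 + 0.26/1.38 = 0.2925 + 0.1884 = 0.4809
R_eff = 1/U_eff = 2.079 m²·K/W

2.08 m²·K/W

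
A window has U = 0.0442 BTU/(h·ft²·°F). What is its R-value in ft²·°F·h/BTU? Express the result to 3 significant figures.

R = 1/U = 1/0.0442 = 22.62

22.6 ft²·°F·h/BTU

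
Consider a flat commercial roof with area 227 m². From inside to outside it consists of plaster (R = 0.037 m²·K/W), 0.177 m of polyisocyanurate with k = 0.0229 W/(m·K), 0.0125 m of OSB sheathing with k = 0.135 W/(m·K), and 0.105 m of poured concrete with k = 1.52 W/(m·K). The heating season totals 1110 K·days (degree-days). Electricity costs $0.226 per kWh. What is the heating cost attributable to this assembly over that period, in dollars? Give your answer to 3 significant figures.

172 dollars

0.177/0.0229 = 7.729
0.0125/0.135 = 0.09259
0.105/1.52 = 0.06908
R_total = 0.037 + 7.729 + 0.09259 + 0.06908 = 7.928 m²·K/W
E = A × HDD × 24 / R / 1000 = 227 × 1110 × 24 / 7.928 / 1000 = 762.8 kWh
Cost = 762.8 × 0.226 = $172.4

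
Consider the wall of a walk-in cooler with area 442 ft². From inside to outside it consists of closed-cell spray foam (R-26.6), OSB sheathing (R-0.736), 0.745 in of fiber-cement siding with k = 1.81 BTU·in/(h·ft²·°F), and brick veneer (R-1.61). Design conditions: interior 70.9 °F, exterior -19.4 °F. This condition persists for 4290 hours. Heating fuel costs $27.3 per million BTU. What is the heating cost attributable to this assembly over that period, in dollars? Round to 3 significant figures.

0.745/1.81 = 0.4116
R_total = 26.6 + 0.736 + 0.4116 + 1.61 = 29.36 ft²·°F·h/BTU
Q = 442 × (70.9 − (-19.4)) / 29.36 = 1360 BTU/h
E = 1360 × 4290 = 5832000 BTU
Cost = 5832000/10⁶ × 27.3 = $159.2

159 dollars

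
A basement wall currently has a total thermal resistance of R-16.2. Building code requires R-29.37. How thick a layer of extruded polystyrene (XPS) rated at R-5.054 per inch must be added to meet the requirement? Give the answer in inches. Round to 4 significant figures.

2.606 in

ΔR = 29.37 − 16.2 = 13.17 ft²·°F·h/BTU
L = ΔR / (R/in) = 13.17/5.054 = 2.6059 in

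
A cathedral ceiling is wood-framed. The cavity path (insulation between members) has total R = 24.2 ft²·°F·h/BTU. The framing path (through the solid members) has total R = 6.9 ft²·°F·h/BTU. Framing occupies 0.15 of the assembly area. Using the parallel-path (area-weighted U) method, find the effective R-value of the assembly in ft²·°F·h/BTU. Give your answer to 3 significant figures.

U_eff = 0.85/24.2 + 0.15/6.9 = 0.03512 + 0.02174 = 0.05686
R_eff = 1/U_eff = 17.59 ft²·°F·h/BTU

17.6 ft²·°F·h/BTU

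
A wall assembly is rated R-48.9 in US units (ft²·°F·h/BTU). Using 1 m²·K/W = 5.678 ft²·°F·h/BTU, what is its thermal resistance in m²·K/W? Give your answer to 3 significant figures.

R_SI = 48.9/5.678 = 8.612

8.61 m²·K/W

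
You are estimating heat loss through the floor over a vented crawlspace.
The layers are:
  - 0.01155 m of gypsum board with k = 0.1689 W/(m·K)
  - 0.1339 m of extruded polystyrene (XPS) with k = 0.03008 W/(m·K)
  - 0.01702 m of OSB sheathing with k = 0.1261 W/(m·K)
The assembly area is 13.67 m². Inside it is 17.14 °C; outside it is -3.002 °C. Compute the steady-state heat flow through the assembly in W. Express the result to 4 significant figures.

0.01155/0.1689 = 0.068384
0.1339/0.03008 = 4.4515
0.01702/0.1261 = 0.13497
R_total = 0.068384 + 4.4515 + 0.13497 = 4.6548 m²·K/W
Q = A·ΔT/R = 13.67 × (17.14 − (-3.002)) / 4.6548 = 59.152 W

59.15 W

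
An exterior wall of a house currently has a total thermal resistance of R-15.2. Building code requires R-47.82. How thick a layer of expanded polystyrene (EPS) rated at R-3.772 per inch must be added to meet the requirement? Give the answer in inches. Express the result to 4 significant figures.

ΔR = 47.82 − 15.2 = 32.62 ft²·°F·h/BTU
L = ΔR / (R/in) = 32.62/3.772 = 8.6479 in

8.648 in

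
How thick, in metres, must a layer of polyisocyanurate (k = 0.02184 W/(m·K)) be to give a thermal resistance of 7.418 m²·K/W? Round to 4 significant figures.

0.1620 m

L = R·k = 7.418 × 0.02184 = 0.16201 m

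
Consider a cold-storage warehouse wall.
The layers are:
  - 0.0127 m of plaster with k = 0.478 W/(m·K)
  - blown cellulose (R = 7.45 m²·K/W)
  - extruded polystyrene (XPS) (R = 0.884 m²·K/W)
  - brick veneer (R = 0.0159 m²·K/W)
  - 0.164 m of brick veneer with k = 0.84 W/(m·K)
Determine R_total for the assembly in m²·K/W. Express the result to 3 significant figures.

8.57 m²·K/W

0.0127/0.478 = 0.02657
0.164/0.84 = 0.1952
R_total = 0.02657 + 7.45 + 0.884 + 0.0159 + 0.1952 = 8.572 m²·K/W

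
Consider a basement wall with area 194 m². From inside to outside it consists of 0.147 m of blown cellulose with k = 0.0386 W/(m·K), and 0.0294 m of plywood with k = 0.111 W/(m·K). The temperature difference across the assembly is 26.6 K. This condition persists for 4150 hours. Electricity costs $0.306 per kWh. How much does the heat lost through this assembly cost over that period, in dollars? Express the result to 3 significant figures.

1610 dollars

0.147/0.0386 = 3.808
0.0294/0.111 = 0.2649
R_total = 3.808 + 0.2649 = 4.073 m²·K/W
Q = 194 × 26.6 / 4.073 = 1267 W
E = 1267 W × 4150 h / 1000 = 5258 kWh
Cost = 5258 × 0.306 = $1609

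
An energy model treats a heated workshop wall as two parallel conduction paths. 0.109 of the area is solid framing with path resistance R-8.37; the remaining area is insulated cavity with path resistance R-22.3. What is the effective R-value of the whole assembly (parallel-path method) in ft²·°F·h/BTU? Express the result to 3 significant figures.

U_eff = 0.891/22.3 + 0.109/8.37 = 0.03996 + 0.01302 = 0.05298
R_eff = 1/U_eff = 18.88 ft²·°F·h/BTU

18.9 ft²·°F·h/BTU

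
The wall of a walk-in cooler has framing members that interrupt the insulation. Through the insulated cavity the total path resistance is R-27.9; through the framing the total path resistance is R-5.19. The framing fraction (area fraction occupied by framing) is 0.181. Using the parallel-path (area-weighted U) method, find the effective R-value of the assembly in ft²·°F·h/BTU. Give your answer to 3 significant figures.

15.6 ft²·°F·h/BTU

U_eff = 0.819/27.9 + 0.181/5.19 = 0.02935 + 0.03487 = 0.06423
R_eff = 1/U_eff = 15.57 ft²·°F·h/BTU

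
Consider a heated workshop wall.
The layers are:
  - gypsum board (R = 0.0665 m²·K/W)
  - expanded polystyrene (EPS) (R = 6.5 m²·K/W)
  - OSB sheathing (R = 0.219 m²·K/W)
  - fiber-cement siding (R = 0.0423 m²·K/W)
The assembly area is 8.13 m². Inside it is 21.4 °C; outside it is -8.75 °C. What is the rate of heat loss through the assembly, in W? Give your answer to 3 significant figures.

35.9 W

R_total = 0.0665 + 6.5 + 0.219 + 0.0423 = 6.828 m²·K/W
Q = A·ΔT/R = 8.13 × (21.4 − (-8.75)) / 6.828 = 35.9 W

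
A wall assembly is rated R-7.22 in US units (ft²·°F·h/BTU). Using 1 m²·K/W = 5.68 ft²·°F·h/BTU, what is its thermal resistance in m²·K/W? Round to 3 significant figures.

1.27 m²·K/W

R_SI = 7.22/5.68 = 1.271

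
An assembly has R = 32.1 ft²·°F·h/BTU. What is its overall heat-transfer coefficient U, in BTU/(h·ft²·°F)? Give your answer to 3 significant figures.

0.0312 BTU/(h·ft²·°F)

U = 1/R = 1/32.1 = 0.03115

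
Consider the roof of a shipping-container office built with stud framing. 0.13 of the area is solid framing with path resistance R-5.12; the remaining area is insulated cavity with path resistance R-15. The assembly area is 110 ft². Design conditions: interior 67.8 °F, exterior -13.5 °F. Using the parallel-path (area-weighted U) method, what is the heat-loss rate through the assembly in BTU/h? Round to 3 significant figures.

746 BTU/h

U_eff = 0.87/15 + 0.13/5.12 = 0.058 + 0.02539 = 0.08339
R_eff = 1/U_eff = 11.99 ft²·°F·h/BTU
Q = 110 × (67.8 − (-13.5)) / 11.99 = 745.8 BTU/h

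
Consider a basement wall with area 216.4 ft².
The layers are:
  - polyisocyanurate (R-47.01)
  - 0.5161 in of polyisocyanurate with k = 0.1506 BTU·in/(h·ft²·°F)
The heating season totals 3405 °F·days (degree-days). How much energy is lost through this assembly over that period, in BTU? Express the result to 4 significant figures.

350600 BTU

0.5161/0.1506 = 3.427
R_total = 47.01 + 3.427 = 50.437 ft²·°F·h/BTU
E = A × HDD × 24 / R = 216.4 × 3405 × 24 / 50.437 = 350620 BTU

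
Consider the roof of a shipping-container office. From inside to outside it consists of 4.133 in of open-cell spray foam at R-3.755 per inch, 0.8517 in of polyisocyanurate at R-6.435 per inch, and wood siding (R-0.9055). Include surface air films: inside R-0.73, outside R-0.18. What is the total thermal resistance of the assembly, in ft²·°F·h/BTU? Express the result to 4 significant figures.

22.82 ft²·°F·h/BTU

4.133 × 3.755 = 15.519
0.8517 × 6.435 = 5.4807
R_total = 0.73 + 15.519 + 5.4807 + 0.9055 + 0.18 = 22.816 ft²·°F·h/BTU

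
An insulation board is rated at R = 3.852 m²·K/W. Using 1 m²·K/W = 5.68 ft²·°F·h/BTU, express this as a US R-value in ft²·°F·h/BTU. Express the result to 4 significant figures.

21.88 ft²·°F·h/BTU

R_US = 3.852 × 5.68 = 21.879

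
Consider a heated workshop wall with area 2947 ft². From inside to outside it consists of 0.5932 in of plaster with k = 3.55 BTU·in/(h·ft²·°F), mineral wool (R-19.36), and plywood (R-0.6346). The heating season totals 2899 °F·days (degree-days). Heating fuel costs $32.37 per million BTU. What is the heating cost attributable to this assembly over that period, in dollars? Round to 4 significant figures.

329.2 dollars

0.5932/3.55 = 0.1671
R_total = 0.1671 + 19.36 + 0.6346 = 20.162 ft²·°F·h/BTU
E = A × HDD × 24 / R = 2947 × 2899 × 24 / 20.162 = 10170000 BTU
Cost = 10170000/10⁶ × 32.37 = $329.2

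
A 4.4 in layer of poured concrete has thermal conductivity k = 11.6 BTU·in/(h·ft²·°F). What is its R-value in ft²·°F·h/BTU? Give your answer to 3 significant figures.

R = L/k = 4.4/11.6 = 0.3793 ft²·°F·h/BTU

0.379 ft²·°F·h/BTU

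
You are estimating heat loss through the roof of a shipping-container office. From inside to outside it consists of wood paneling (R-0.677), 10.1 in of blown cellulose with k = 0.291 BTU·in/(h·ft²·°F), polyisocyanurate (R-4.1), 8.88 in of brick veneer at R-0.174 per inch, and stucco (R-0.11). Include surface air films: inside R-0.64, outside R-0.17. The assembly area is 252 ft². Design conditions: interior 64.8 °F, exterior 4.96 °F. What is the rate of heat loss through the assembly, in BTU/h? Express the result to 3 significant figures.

10.1/0.291 = 34.71
8.88 × 0.174 = 1.545
R_total = 0.64 + 0.677 + 34.71 + 4.1 + 1.545 + 0.11 + 0.17 = 41.95 ft²·°F·h/BTU
Q = A·ΔT/R = 252 × (64.8 − 4.96) / 41.95 = 359.5 BTU/h

359 BTU/h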